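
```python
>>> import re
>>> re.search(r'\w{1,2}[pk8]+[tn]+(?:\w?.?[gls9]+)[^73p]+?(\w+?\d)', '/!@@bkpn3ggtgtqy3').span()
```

(4, 17)

This matches 1 to 2 of a word character, then one or more of one of [pk8], then one or more of one of [tn]; then optionally a word character, then optionally any character, then one or more of one of [gls9] (non-capturing group); then one or more of any character except [73p] (lazy); then one or more of a word character (lazy), then a digit (captured).
`re.search` tries every starting position until one works.
The match spans [4:17] → 'bkpn3ggtgtqy3'.
Captured: group 1 = 'gtqy3'.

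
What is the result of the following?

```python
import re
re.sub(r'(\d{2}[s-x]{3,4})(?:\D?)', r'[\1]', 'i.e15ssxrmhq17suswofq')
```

'i.e[15ssx]mhq[17susw]fq'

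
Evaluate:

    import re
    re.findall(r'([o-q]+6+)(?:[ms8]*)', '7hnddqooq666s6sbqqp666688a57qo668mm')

['qooq666', 'qqp6666', 'qo66']

Pattern: one or more of a character in [o-q], then one or more of the literal '6' (captured); then zero or more of one of [ms8] (non-capturing group).
Scanning left to right: at [5:13] match 'qooq666s', group 1 = 'qooq666'; at [16:25] match 'qqp666688', group 1 = 'qqp6666'; at [28:35] match 'qo668mm', group 1 = 'qo66'.
With a single group, `findall` returns only what that group captured — 3 items.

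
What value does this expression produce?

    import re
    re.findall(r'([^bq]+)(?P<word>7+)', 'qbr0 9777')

[('r0 977', '7')]

The pattern matches one or more of any character except [bq] (captured); then one or more of a literal '7' (captured as 'word').
Multiple groups make `findall` return tuples — one 2-tuple for the one match.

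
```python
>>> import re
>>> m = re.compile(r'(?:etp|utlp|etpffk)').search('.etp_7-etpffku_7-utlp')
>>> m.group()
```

'etp'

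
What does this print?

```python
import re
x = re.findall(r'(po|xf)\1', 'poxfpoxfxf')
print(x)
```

A backreference is literal: `\1` must see the identical characters the first group matched.
Scanning left to right: at [6:10] match 'xfxf', group 1 = 'xf'.
With a single group, `findall` returns only what that group captured — 1 item.

['xf']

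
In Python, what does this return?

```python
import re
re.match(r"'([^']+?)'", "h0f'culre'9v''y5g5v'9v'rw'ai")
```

With `match`, the pattern is implicitly anchored at the beginning.
Here the string doesn't start with a match, so the call returns None.

None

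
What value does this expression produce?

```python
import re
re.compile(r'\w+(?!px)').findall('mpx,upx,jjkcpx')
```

['mpx', 'upx', 'jjkcpx']

Because the assertion is negative and zero-width, positions next to the forbidden text are skipped.
Walking the string: at [0:3] → 'mpx'; at [4:7] → 'upx'; at [8:14] → 'jjkcpx'.
With no groups in the pattern, `findall` gives back each whole match — 3 here.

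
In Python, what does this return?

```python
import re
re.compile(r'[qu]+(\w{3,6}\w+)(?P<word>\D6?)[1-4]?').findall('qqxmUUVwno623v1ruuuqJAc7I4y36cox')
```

`findall` packs the 2 group values into a tuple for every match.

[('xmUUVwno623v1ruuuqJAc7I4y36co', 'x')]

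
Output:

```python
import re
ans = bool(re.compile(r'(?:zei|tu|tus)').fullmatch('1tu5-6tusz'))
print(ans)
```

False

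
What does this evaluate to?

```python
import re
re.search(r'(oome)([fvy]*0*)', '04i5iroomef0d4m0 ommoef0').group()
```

Pattern: the literal 'oom', then the literal 'e' (captured); then zero or more of one of [fvy], then zero or more of the literal '0' (captured).
Unlike `match`, `search` isn't anchored — it looks for the pattern anywhere in the string.
The match spans [6:12] → 'oomef0'.
Captured: group 1 = 'oome', group 2 = 'f0'.

'oomef0'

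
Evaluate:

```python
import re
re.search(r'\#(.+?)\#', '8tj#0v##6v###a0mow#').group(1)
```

Unlike `match`, `search` isn't anchored — it looks for the pattern anywhere in the string.
The match spans [3:7] → '#0v#'.
Captured: group 1 = '0v'.

'0v'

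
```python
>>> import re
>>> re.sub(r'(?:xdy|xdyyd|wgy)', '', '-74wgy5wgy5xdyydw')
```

Alternation tries branches left to right and keeps the first one that lets the overall match succeed at that position.
Matches: at [3:6] → 'wgy'; at [7:10] → 'wgy'; at [11:14] → 'xdy'.
Each match is replaced by ''.

'-7455ydw'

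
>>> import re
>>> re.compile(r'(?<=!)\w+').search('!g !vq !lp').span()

(1, 2)

The lookaround is zero-width — it requires the adjacent text to match without consuming it, so the asserted text isn't part of the match.
The match spans [1:2] → 'g'.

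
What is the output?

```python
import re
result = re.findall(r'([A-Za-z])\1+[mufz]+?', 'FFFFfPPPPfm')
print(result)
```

['F', 'P']

`\1` has to match the exact text group 1 already captured.
`findall` collects group 1 from each match (2 total).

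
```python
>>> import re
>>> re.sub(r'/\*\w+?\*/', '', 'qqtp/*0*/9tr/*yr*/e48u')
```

'qqtp9tre48u'

Matches: at [4:9] → '/*0*/'; at [12:18] → '/*yr*/'.
Each match is replaced by ''.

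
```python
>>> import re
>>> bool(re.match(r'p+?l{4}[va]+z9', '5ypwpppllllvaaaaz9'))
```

False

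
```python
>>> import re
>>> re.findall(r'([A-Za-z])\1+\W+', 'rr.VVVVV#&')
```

The backreference `\1` re-matches whatever the first group consumed, character for character.
With a single group, `findall` returns only what that group captured — 2 items.

['r', 'V']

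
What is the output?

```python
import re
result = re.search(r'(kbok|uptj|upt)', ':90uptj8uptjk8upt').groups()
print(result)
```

The regex engine tests alternatives in the order written; an earlier branch that matches wins even if a later one would match more.
`search` walks the string left to right and returns the first match it finds.
The match spans [3:7] → 'uptj'.
Captured: group 1 = 'uptj'.

('uptj',)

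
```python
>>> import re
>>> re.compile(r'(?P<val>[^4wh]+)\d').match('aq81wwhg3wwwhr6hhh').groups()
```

('aq8',)

The pattern matches one or more of any character except [4wh] (captured as 'val'); then a digit.
`re.match` only tries the pattern at the start of the string.
The match spans [0:4] → 'aq81'.
Captured: group 1 = 'aq8'.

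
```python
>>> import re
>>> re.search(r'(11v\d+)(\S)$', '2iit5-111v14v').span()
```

(7, 13)

The match spans [7:13] → '11v14v'.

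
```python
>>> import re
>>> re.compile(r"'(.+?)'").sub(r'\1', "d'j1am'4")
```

Matches: at [1:7] → "'j1am'".
`\1` in the replacement pulls in group 1's text for each match.

'dj1am4'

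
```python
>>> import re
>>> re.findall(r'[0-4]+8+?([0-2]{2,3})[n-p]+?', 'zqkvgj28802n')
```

This matches one or more of a character in [0-4], then one or more of a literal '8' (lazy); then 2 to 3 of a character in [0-2] (captured); then one or more of a character in [n-p] (lazy).
Walking the string: at [6:12] match '28802n', group 1 = '02'.
Because there's exactly one group, `findall` drops the full match and keeps group 1 from the one hit.

['02']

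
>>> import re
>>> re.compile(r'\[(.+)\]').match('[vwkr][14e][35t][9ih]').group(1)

The match spans [0:21] → '[vwkr][14e][35t][9ih]'.
Captured: group 1 = 'vwkr][14e][35t][9ih'.

'vwkr][14e][35t][9ih'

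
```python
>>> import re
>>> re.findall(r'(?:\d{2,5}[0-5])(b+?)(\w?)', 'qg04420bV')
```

[('b', 'V')]

This matches 2 to 5 of a digit, then a character in [0-5] (non-capturing group); then one or more of a literal 'b' (lazy) (captured); then optionally a word character (captured).
Matches: at [2:9] match '04420bV', groups = ('b', 'V').
`findall` packs the 2 group values into a tuple for every match.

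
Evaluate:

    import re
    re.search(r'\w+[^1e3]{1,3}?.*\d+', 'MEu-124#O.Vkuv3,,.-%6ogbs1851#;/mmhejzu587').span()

The pattern matches one or more of a word character, then 1 to 3 of any character except [1e3] (lazy), then zero or more of any character; then one or more of a digit.
`re.search` scans for the first position where the pattern succeeds.
The match spans [0:42] → 'MEu-124#O.Vkuv3,,.-%6ogbs1851#;/mmhejzu587'.

(0, 42)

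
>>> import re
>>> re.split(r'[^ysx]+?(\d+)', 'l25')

['', '25', '']

Pattern: one or more of any character except [ysx] (lazy); then one or more of a digit (captured).
A `+?`/`*?`/`{m,n}?` starts at its minimum and grows only as far as needed for what follows to match.
Matches to split on: at [0:3] → 'l25'.
`re.split` interleaves the captured-group text with the surrounding fragments.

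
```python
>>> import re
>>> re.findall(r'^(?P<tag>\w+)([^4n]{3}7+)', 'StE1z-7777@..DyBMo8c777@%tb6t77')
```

[('StE1z', '-7777')]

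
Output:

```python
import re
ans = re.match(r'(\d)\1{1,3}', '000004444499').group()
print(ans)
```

0000

`re.match` won't scan ahead — the pattern has to work from the very first character.
The match spans [0:4] → '0000'.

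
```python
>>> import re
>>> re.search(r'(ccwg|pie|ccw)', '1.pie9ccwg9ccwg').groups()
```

The match spans [2:5] → 'pie'.
Captured: group 1 = 'pie'.

('pie',)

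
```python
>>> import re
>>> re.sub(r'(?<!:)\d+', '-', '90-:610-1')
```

'--:6---'

Because the assertion is negative and zero-width, positions next to the forbidden text are skipped.
`sub` substitutes '-' at each match site.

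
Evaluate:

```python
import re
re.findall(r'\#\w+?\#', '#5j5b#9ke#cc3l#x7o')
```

Walking the string: at [0:6] → '#5j5b#'; at [9:15] → '#cc3l#'.
Since nothing is captured, `findall` lists the 2 matched substrings directly.

['#5j5b#', '#cc3l#']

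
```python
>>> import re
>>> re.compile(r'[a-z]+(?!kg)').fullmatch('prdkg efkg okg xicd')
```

None

A negative assertion filters positions out without eating any characters.
For `fullmatch`, every character of the input must be accounted for by the pattern.
Here the pattern can't cover the whole string, so the call returns None.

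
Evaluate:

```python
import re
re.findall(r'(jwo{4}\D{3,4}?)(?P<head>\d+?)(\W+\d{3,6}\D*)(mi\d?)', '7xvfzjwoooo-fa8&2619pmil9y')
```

[('jwoooo-fa', '8', '&2619p', 'mi')]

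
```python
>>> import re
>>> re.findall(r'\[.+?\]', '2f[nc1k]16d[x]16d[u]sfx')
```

['[nc1k]', '[x]', '[u]']

No capturing groups, so `findall` returns the 3 full match strings.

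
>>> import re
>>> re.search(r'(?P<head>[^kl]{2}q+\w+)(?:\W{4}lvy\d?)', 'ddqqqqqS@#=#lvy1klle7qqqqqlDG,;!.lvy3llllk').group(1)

'ddqqqqqS'

The match spans [0:16] → 'ddqqqqqS@#=#lvy1'.
Captured: group 1 = 'ddqqqqqS'.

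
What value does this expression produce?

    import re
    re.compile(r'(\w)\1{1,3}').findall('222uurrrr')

['2', 'u', 'r']

After group 1 captures some text, `\1` only succeeds where that same text appears again.
Because there's exactly one group, `findall` drops the full match and keeps group 1 from each hit.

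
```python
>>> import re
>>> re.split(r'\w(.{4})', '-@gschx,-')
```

['-@', 'schx', ',-']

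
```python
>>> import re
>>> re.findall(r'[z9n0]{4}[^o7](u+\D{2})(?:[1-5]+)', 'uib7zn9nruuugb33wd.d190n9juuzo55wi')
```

This matches exactly 4 of one of [z9n0], then any character except [o7]; then one or more of a literal 'u', then exactly 2 of a non-digit (captured); then one or more of a character in [1-5] (non-capturing group).
Scanning left to right: at [4:16] match 'zn9nruuugb33', group 1 = 'uuugb'; at [21:32] match '90n9juuzo55', group 1 = 'uuzo'.
Because there's exactly one group, `findall` drops the full match and keeps group 1 from each hit.

['uuugb', 'uuzo']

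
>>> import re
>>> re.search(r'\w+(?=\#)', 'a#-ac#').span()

(0, 1)

Because the assertion is zero-width, the text it checks is not consumed and won't appear in the result.
The match spans [0:1] → 'a'.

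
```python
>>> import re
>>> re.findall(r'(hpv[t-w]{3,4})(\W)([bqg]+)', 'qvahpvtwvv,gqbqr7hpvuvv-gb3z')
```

[('hpvtwvv', ',', 'gqbq'), ('hpvuvv', '-', 'gb')]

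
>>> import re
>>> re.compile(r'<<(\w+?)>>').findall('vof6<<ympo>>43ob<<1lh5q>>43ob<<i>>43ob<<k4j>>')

['ympo', '1lh5q', 'i', 'k4j']

Matches: at [4:12] match '<<ympo>>', group 1 = 'ympo'; at [16:25] match '<<1lh5q>>', group 1 = '1lh5q'; at [29:34] match '<<i>>', group 1 = 'i'; at [38:45] match '<<k4j>>', group 1 = 'k4j'.
`findall` collects group 1 from each match (4 total).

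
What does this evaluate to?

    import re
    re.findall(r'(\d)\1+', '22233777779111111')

['2', '3', '7', '1']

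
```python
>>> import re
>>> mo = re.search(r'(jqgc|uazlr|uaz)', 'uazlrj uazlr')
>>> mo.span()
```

(0, 5)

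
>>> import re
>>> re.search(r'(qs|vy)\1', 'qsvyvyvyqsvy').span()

`\1` is not a pattern — it's the concrete string captured by group 1, re-applied verbatim.
`re.search` scans for the first position where the pattern succeeds.
The match spans [2:6] → 'vyvy'.
Captured: group 1 = 'vy'.

(2, 6)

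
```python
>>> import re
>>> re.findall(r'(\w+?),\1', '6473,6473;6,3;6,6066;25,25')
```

`\1` has to match the exact text group 1 already captured.
Walking the string: at [0:9] match '6473,6473', group 1 = '6473'; at [14:17] match '6,6', group 1 = '6'; at [21:26] match '25,25', group 1 = '25'.
Because there's exactly one group, `findall` drops the full match and keeps group 1 from each hit.

['6473', '6', '25']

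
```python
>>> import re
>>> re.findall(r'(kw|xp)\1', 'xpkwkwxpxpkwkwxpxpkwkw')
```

`\1` is not a pattern — it's the concrete string captured by group 1, re-applied verbatim.
Walking the string: at [2:6] match 'kwkw', group 1 = 'kw'; at [6:10] match 'xpxp', group 1 = 'xp'; at [10:14] match 'kwkw', group 1 = 'kw'; at [14:18] match 'xpxp', group 1 = 'xp'; at [18:22] match 'kwkw', group 1 = 'kw'.
With a single group, `findall` returns only what that group captured — 5 items.

['kw', 'xp', 'kw', 'xp', 'kw']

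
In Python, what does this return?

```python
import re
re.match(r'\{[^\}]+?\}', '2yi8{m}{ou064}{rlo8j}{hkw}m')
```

None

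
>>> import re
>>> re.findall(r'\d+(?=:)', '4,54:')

['54']

The lookaround is zero-width — it requires the adjacent text to match without consuming it, so the asserted text isn't part of the match.
Walking the string: at [2:4] → '54'.
`findall` yields the raw match text (1 of them) because the pattern has no groups.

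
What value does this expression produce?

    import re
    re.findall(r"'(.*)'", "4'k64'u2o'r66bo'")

["k64'u2o'r66bo"]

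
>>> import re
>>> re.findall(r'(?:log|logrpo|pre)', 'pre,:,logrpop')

Alternation tries branches left to right and keeps the first one that lets the overall match succeed at that position.
Scanning left to right: at [0:3] → 'pre'; at [6:9] → 'log'.
`findall` yields the raw match text (2 of them) because the pattern has no groups.

['pre', 'log']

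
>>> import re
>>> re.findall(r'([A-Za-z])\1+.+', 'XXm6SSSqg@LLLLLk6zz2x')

['X']

The backreference `\1` re-matches whatever the first group consumed, character for character.
Matches: at [0:21] match 'XXm6SSSqg@LLLLLk6zz2x', group 1 = 'X'.
`findall` collects group 1 from the one match (1 total).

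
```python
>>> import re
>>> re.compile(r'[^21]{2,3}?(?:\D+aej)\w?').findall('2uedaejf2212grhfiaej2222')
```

['uedaejf', 'grhfiaej2']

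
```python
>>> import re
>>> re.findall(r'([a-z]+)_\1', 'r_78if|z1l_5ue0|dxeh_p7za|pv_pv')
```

`\1` is not a pattern — it's the concrete string captured by group 1, re-applied verbatim.
With a single group, `findall` returns only what that group captured — 1 item.

['pv']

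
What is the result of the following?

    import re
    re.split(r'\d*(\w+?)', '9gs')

['', 'g', '', 's', '']

A `+?`/`*?`/`{m,n}?` starts at its minimum and grows only as far as needed for what follows to match.
`re.split` interleaves the captured-group text with the surrounding fragments.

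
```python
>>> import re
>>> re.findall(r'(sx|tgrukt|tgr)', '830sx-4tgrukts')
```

['sx', 'tgrukt']

Alternation isn't longest-match — the leftmost alternative that fits at this position is chosen.
`findall` collects group 1 from each match (2 total).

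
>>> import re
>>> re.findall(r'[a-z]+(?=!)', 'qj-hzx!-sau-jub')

The positive lookaround only admits positions where the adjacent text matches; those characters stay outside the span.
`findall` yields the raw match text (1 of them) because the pattern has no groups.

['hzx']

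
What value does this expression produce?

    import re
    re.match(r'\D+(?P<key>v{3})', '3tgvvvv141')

None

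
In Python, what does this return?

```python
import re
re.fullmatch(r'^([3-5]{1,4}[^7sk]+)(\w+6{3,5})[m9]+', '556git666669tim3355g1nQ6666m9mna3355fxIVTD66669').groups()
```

This matches anchored at the start of the string; then 1 to 4 of a character in [3-5], then one or more of any character except [7sk] (captured); then one or more of a word character, then 3 to 5 of the literal '6' (captured); then one or more of one of [m9].
For `fullmatch`, every character of the input must be accounted for by the pattern.
The match spans [0:47] → '556git666669tim3355g1nQ6666m9mna3355fxIVTD66669'.
Captured: group 1 = '556git666669tim3355g1nQ6666m9mna3355fxIVTD', group 2 = '6666'.

('556git666669tim3355g1nQ6666m9mna3355fxIVTD', '6666')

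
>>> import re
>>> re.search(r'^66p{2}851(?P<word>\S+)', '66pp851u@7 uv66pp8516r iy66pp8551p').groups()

The match spans [0:10] → '66pp851u@7'.
Captured: group 1 = 'u@7'.

('u@7',)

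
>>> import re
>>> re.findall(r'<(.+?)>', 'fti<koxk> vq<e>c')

['koxk', 'e']

The `?` after the quantifier makes it lazy — it takes as little as possible before letting the rest of the pattern try.
Scanning left to right: at [3:9] match '<koxk>', group 1 = 'koxk'; at [12:15] match '<e>', group 1 = 'e'.
One capturing group, so `findall` returns just the captured substring from each match — 2 in all.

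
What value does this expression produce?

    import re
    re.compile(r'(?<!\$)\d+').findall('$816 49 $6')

`(?!…)`/`(?<!…)` only lets a position through if the neighbouring text does NOT match; no characters are consumed.
Scanning left to right: at [2:4] → '16'; at [5:7] → '49'.
With no groups in the pattern, `findall` gives back each whole match — 2 here.

['16', '49']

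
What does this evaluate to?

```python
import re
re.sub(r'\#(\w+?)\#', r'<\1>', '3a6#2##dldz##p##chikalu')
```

'3a6<2><dldz><p>#chikalu'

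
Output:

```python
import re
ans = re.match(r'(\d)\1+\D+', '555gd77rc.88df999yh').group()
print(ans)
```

After group 1 captures some text, `\1` only succeeds where that same text appears again.
`match` is anchored at position 0; if the pattern doesn't fit there, it returns None.
The match spans [0:5] → '555gd'.
Captured: group 1 = '5'.

555gd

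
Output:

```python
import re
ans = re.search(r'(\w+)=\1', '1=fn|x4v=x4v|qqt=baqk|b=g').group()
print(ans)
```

`\1` has to match the exact text group 1 already captured.
Unlike `match`, `search` isn't anchored — it looks for the pattern anywhere in the string.
The match spans [5:12] → 'x4v=x4v'.
Captured: group 1 = 'x4v'.

x4v=x4v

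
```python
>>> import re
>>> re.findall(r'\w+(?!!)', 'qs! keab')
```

['q', 'keab']

Because the assertion is negative and zero-width, positions next to the forbidden text are skipped.
Walking the string: at [0:1] → 'q'; at [4:8] → 'keab'.
With no groups in the pattern, `findall` gives back each whole match — 2 here.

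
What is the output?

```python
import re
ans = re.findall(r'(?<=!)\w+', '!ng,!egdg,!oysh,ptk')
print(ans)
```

The `(?=…)`/`(?<=…)` assertion just peeks at neighbouring text; it doesn't advance the match position.
Since nothing is captured, `findall` lists the 3 matched substrings directly.

['ng', 'egdg', 'oysh']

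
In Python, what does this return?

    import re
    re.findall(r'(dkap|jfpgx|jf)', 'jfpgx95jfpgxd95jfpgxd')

['jfpgx', 'jfpgx', 'jfpgx']

The regex engine tests alternatives in the order written; an earlier branch that matches wins even if a later one would match more.
Walking the string: at [0:5] match 'jfpgx', group 1 = 'jfpgx'; at [7:12] match 'jfpgx', group 1 = 'jfpgx'; at [15:20] match 'jfpgx', group 1 = 'jfpgx'.
`findall` collects group 1 from each match (3 total).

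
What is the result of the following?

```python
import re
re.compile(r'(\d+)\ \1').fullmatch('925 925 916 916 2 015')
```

`re.fullmatch` requires the pattern to consume the entire string.
Here there's no way to consume every character, so the call returns None.

None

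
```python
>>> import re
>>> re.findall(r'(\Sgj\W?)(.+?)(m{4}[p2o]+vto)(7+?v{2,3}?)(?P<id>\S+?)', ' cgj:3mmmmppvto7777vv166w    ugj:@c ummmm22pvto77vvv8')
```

[('cgj:', '3', 'mmmmppvto', '7777vv', '1'), ('ugj:', '@c u', 'mmmm22pvto', '77vv', 'v')]

This matches a non-whitespace character, then the literal 'gj', then optionally a non-word character (captured); then one or more of any character (lazy) (captured); then exactly 4 of the literal 'm', then one or more of one of [p2o], then the literal 'vto' (captured); then one or more of the literal '7' (lazy), then 2 to 3 of a literal 'v' (lazy) (captured); then one or more of a non-whitespace character (lazy) (captured as 'id').
With the lazy modifier that quantifier settles for the fewest repetitions that let the rest of the pattern succeed (the atoms after it are unaffected and can still be greedy).
Matches: at [1:22] match 'cgj:3mmmmppvto7777vv1', groups = ('cgj:', '3', 'mmmmppvto', '7777vv', '1'); at [29:52] match 'ugj:@c ummmm22pvto77vvv', groups = ('ugj:', '@c u', 'mmmm22pvto', '77vv', 'v').
5 groups means each result is a tuple of 5 captured strings — 2 here.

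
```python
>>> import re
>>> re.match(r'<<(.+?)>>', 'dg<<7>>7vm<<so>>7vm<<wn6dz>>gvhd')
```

With `match`, the pattern is implicitly anchored at the beginning.
Here the pattern fails at index 0, so the call returns None.

None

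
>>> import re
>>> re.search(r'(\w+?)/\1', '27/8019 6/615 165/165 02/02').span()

(8, 11)

The backreference `\1` re-matches whatever the first group consumed, character for character.
`re.search` tries every starting position until one works.
The match spans [8:11] → '6/6'.
Captured: group 1 = '6'.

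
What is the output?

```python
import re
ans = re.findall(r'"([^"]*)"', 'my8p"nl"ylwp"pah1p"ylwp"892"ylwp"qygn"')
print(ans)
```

['nl', 'pah1p', '892', 'qygn']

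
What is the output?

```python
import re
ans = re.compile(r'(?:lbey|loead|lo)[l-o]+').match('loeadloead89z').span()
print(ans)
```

`match` is anchored at position 0; if the pattern doesn't fit there, it returns None.
The match spans [0:7] → 'loeadlo'.

(0, 7)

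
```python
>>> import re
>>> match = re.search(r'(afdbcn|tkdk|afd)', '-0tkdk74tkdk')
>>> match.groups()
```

('tkdk',)

Unlike `match`, `search` isn't anchored — it looks for the pattern anywhere in the string.
The match spans [2:6] → 'tkdk'.
Captured: group 1 = 'tkdk'.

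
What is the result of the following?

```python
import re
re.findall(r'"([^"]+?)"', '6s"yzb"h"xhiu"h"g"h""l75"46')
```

['yzb', 'xhiu', 'g', 'l75']

Scanning left to right: at [2:7] match '"yzb"', group 1 = 'yzb'; at [8:14] match '"xhiu"', group 1 = 'xhiu'; at [15:18] match '"g"', group 1 = 'g'; at [20:25] match '"l75"', group 1 = 'l75'.
One capturing group, so `findall` returns just the captured substring from each match — 4 in all.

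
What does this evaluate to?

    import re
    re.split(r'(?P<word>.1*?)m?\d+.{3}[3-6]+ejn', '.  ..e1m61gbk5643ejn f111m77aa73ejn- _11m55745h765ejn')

['.  ..', 'e1', ' ', 'f111', '- ', '_11', '']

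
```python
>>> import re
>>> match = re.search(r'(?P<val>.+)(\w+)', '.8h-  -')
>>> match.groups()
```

The match spans [0:3] → '.8h'.
Captured: group 1 = '.8', group 2 = 'h'.

('.8', 'h')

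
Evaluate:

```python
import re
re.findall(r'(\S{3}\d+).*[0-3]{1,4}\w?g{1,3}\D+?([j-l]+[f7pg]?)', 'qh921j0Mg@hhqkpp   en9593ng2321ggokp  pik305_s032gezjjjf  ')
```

The pattern matches exactly 3 of a non-whitespace character, then one or more of a digit (captured); then zero or more of any character, then 1 to 4 of a character in [0-3], then optionally a word character; then 1 to 3 of the literal 'g', then one or more of a non-digit (lazy); then one or more of a character in [j-l], then optionally one of [f7pg] (captured).
A `+?`/`*?`/`{m,n}?` starts at its minimum and grows only as far as needed for what follows to match.
Scanning left to right: at [0:56] match 'qh921j0Mg@hhqkpp   en9593ng2321ggokp  pik305_s032gezjjjf', groups = ('qh921', 'jjjf').
2 groups means the one result is a tuple of 2 captured strings — 1 here.

[('qh921', 'jjjf')]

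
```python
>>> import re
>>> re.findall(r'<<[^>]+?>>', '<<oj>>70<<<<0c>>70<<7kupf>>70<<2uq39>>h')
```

['<<oj>>', '<<<<0c>>', '<<7kupf>>', '<<2uq39>>']

Scanning left to right: at [0:6] → '<<oj>>'; at [8:16] → '<<<<0c>>'; at [18:27] → '<<7kupf>>'; at [29:38] → '<<2uq39>>'.
With no groups in the pattern, `findall` gives back each whole match — 4 here.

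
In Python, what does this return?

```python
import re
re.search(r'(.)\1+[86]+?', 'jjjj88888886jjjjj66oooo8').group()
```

'jjjj8'

`\1` has to match the exact text group 1 already captured.
The match spans [0:5] → 'jjjj8'.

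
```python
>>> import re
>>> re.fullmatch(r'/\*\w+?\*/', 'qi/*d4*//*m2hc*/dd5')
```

`fullmatch` succeeds only if the pattern covers the string from start to end.
Here the pattern can't cover the whole string, so the call returns None.

None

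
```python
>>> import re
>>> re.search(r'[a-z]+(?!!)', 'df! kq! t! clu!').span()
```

(0, 1)

The negative lookaround is zero-width — it rules out positions where the adjacent text would match, without consuming anything.
The match spans [0:1] → 'd'.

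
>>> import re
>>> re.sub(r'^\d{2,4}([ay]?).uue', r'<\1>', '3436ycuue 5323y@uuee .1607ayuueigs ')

'<y> 5323y@uuee .1607ayuueigs '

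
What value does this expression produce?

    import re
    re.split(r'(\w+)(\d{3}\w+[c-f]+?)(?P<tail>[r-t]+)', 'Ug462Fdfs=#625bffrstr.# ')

['', 'Ug', '462Fdf', 's', '=#625bffrstr.# ']

The pattern matches one or more of a word character (captured); then exactly 3 of a digit, then one or more of a word character, then one or more of a character in [c-f] (lazy) (captured); then one or more of a character in [r-t] (captured as 'tail').
Matches to split on: at [0:9] → 'Ug462Fdfs'.
Because the pattern has a capturing group, `split` also inserts each captured text between the pieces.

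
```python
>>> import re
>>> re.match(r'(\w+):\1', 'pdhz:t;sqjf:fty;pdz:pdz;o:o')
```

None

`\1` is not a pattern — it's the concrete string captured by group 1, re-applied verbatim.
`re.match` won't scan ahead — the pattern has to work from the very first character.
Here the pattern fails at index 0, so the call returns None.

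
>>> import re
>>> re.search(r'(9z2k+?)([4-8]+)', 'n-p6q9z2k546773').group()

'9z2k54677'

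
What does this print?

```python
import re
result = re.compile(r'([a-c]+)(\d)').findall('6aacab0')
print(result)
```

Multiple groups make `findall` return tuples — one 2-tuple for the one match.

[('aacab', '0')]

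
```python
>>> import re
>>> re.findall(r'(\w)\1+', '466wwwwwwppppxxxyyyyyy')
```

['6', 'w', 'p', 'x', 'y']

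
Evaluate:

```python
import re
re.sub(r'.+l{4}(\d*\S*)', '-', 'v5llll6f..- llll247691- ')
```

This matches one or more of any character, then exactly 4 of the literal 'l'; then zero or more of a digit, then zero or more of a non-whitespace character (captured).
Each match is replaced by '-'.

'- '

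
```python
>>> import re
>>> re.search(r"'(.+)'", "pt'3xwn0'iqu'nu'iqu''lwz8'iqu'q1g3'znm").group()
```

"'3xwn0'iqu'nu'iqu''lwz8'iqu'q1g3'"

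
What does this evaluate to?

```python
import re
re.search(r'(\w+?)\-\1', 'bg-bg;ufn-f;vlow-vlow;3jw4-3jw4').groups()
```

('bg',)

A backreference is literal: `\1` must see the identical characters the first group matched.
`re.search` scans for the first position where the pattern succeeds.
The match spans [0:5] → 'bg-bg'.
Captured: group 1 = 'bg'.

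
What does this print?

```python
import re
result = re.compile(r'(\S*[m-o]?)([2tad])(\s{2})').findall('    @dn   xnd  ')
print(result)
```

Multiple groups make `findall` return tuples — one 3-tuple for the one match.

[('xn', 'd', '  ')]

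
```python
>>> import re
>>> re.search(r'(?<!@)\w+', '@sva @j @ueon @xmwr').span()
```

(2, 4)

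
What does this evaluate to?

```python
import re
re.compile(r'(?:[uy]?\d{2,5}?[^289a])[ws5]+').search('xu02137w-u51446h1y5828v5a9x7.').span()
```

The pattern matches optionally one of [uy], then 2 to 5 of a digit (lazy), then any character except [289a] (non-capturing group); then one or more of one of [ws5].
The match spans [1:8] → 'u02137w'.

(1, 8)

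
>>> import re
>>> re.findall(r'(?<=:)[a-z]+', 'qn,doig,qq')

[]

`findall` yields the raw match text (0 of them) because the pattern has no groups.
Nothing in the string satisfies the pattern, so the list is empty.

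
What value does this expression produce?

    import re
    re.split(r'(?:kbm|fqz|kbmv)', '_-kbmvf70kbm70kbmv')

['_-', 'vf70', '70', 'v']

Branches in `(...|...)` are attempted left-to-right; the first branch that allows the whole pattern to succeed is taken.
The string is cut at each match, leaving 4 pieces.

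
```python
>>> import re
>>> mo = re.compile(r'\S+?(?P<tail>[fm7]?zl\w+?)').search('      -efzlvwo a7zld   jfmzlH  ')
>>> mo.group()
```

'-efzlv'

Pattern: one or more of a non-whitespace character (lazy); then optionally one of [fm7], then the literal 'zl', then one or more of a word character (lazy) (captured as 'tail').
A non-greedy quantifier consumes as few characters as it can — just enough that the remainder of the pattern still matches from where it stops; whatever follows it matches normally.
`re.search` tries every starting position until one works.
The match spans [6:12] → '-efzlv'.
Captured: group 1 = 'fzlv'.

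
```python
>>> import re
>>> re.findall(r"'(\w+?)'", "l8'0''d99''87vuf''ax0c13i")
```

Walking the string: at [2:5] match "'0'", group 1 = '0'; at [5:10] match "'d99'", group 1 = 'd99'; at [10:17] match "'87vuf'", group 1 = '87vuf'.
One capturing group, so `findall` returns just the captured substring from each match — 3 in all.

['0', 'd99', '87vuf']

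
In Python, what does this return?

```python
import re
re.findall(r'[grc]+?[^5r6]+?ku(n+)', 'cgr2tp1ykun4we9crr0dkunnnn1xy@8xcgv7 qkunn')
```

['n', 'nnnn', 'nn']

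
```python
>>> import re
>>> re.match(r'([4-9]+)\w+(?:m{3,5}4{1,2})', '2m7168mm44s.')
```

`match` is anchored at position 0; if the pattern doesn't fit there, it returns None.
Here position 0 doesn't satisfy it, so the call returns None.

None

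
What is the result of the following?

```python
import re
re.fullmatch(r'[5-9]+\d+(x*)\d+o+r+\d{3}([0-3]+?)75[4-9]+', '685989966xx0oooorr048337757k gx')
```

None

The pattern matches one or more of a character in [5-9], then one or more of a digit; then zero or more of a literal 'x' (captured); then one or more of a digit; then one or more of a literal 'o', then one or more of a literal 'r', then exactly 3 of a digit; then one or more of a character in [0-3] (lazy) (captured); then the literal '75', then one or more of a character in [4-9].
`re.fullmatch` requires the pattern to consume the entire string.
Here there's no way to consume every character, so the call returns None.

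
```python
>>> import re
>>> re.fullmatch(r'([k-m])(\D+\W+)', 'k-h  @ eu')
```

Pattern: a character in [k-m] (captured); then one or more of a non-digit, then one or more of a non-word character (captured).
For `fullmatch`, every character of the input must be accounted for by the pattern.
Here there's no way to consume every character, so the call returns None.

None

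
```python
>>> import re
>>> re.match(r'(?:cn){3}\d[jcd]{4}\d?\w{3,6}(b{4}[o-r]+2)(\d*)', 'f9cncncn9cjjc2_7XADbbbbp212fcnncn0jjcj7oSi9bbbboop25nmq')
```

None

Pattern: the literal 'cn' repeated 3 times, then a digit, then exactly 4 of one of [jcd]; then optionally a digit, then 3 to 6 of a word character; then exactly 4 of a literal 'b', then one or more of a character in [o-r], then a literal '2' (captured); then zero or more of a digit (captured).
`re.match` only tries the pattern at the start of the string.
Here position 0 doesn't satisfy it, so the call returns None.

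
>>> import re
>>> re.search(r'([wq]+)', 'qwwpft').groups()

('qww',)

The match spans [0:3] → 'qww'.
Captured: group 1 = 'qww'.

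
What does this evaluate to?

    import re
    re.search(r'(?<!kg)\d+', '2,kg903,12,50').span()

`(?!…)`/`(?<!…)` only lets a position through if the neighbouring text does NOT match; no characters are consumed.
`search` walks the string left to right and returns the first match it finds.
The match spans [0:1] → '2'.

(0, 1)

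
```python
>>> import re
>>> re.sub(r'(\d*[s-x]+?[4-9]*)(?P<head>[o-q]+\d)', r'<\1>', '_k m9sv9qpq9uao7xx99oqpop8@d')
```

'_k m<9sv9>uao<7xx99>@d'

Each match is replaced using the text its own group 1 captured.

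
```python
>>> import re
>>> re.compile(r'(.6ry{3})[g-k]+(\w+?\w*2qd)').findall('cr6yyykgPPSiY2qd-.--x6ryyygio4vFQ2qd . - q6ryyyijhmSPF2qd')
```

[('x6ryyy', 'o4vFQ2qd'), ('q6ryyy', 'mSPF2qd')]

Multiple groups make `findall` return tuples — one 2-tuple for each match.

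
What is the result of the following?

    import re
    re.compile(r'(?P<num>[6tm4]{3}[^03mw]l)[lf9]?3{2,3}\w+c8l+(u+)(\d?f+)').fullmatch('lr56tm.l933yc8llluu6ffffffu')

`re.fullmatch` is like wrapping the pattern in `^…$` (in single-line mode).
Here the pattern can't cover the whole string, so the call returns None.

None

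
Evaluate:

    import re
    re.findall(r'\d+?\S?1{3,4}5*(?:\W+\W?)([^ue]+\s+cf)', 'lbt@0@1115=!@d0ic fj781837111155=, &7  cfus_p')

['d0ic fj781837111155=, &7  cf']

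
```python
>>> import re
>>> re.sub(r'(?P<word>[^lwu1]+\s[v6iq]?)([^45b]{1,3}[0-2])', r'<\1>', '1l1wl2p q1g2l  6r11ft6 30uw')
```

'1l1wl<2p q>l<  6><ft6 >uw'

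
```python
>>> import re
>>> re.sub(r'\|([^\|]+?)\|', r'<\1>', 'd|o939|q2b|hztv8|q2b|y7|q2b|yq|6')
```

'd<o939>q2b<hztv8>q2b<y7>q2b<yq>6'

Matches: at [1:7] → '|o939|'; at [10:17] → '|hztv8|'; at [20:24] → '|y7|'; at [27:31] → '|yq|'.
Each match is replaced using the text its own group 1 captured.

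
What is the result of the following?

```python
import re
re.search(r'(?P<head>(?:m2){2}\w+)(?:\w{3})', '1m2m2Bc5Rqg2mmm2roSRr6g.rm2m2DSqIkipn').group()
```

'm2m2Bc5Rqg2mmm2roSRr6g'

The match spans [1:23] → 'm2m2Bc5Rqg2mmm2roSRr6g'.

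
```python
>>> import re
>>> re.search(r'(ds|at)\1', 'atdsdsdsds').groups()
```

('ds',)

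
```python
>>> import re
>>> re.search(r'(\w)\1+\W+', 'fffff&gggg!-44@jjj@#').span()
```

(0, 6)

After group 1 captures some text, `\1` only succeeds where that same text appears again.
`search` walks the string left to right and returns the first match it finds.
The match spans [0:6] → 'fffff&'.
Captured: group 1 = 'f'.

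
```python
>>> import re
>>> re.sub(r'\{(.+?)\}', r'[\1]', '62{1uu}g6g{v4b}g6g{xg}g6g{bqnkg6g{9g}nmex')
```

Matches: at [2:7] → '{1uu}'; at [10:15] → '{v4b}'; at [18:22] → '{xg}'; at [25:37] → '{bqnkg6g{9g}'.
The replacement refers to a captured group, so each match is rewritten using its own captured text.

'62[1uu]g6g[v4b]g6g[xg]g6g[bqnkg6g{9g]nmex'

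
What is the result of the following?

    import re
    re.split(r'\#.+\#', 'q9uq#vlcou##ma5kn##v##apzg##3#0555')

['q9uq', '0555']

Matches to split on: at [4:30] → '#vlcou##ma5kn##v##apzg##3#'.
`split` removes every match and returns the 2 fragments in between.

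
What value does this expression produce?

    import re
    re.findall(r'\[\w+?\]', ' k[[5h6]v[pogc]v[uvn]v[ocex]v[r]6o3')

['[5h6]', '[pogc]', '[uvn]', '[ocex]', '[r]']

No capturing groups, so `findall` returns the 5 full match strings.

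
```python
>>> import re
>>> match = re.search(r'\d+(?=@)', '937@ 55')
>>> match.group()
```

'937'

Because the assertion is zero-width, the text it checks is not consumed and won't appear in the result.
`re.search` tries every starting position until one works.
The match spans [0:3] → '937'.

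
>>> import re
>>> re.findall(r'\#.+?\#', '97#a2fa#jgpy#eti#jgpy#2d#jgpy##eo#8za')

Scanning left to right: at [2:8] → '#a2fa#'; at [12:17] → '#eti#'; at [21:25] → '#2d#'; at [29:34] → '##eo#'.
Since nothing is captured, `findall` lists the 4 matched substrings directly.

['#a2fa#', '#eti#', '#2d#', '##eo#']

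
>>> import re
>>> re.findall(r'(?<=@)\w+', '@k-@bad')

['k', 'bad']

The `(?=…)`/`(?<=…)` assertion just peeks at neighbouring text; it doesn't advance the match position.
`findall` yields the raw match text (2 of them) because the pattern has no groups.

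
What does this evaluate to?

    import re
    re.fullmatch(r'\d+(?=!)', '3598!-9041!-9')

None

`re.fullmatch` requires the pattern to consume the entire string.
Here there's no way to consume every character, so the call returns None.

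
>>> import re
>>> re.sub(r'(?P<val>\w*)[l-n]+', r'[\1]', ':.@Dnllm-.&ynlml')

The pattern matches zero or more of a word character (captured as 'val'); then one or more of a character in [l-n].
Matches: at [3:8] → 'Dnllm'; at [11:16] → 'ynlml'.
The replacement refers to a captured group, so each match is rewritten using its own captured text.

':.@[Dnll]-.&[ynlm]'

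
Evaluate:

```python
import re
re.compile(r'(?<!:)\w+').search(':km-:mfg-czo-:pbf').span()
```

The negative lookahead/lookbehind blocks any match where the forbidden context is present.
The match spans [2:3] → 'm'.

(2, 3)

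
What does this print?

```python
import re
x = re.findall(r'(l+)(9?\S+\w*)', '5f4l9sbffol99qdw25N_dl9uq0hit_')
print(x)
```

[('l', '9sbffol99qdw25N_dl9uq0hit_')]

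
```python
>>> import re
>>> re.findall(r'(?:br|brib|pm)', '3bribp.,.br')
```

['br', 'br']

`|` is ordered: at each position the engine commits to the first alternative that works.
Since nothing is captured, `findall` lists the 2 matched substrings directly.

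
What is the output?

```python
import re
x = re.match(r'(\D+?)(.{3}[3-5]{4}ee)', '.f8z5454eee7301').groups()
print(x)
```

The match spans [0:10] → '.f8z5454ee'.
Captured: group 1 = '.', group 2 = 'f8z5454ee'.

('.', 'f8z5454ee')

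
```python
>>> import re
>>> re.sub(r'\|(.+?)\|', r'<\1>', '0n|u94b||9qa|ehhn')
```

The replacement refers to a captured group, so each match is rewritten using its own captured text.

'0n<u94b><9qa>ehhn'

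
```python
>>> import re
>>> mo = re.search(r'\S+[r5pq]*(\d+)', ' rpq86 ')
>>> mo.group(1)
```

'6'

This matches one or more of a non-whitespace character; then zero or more of one of [r5pq]; then one or more of a digit (captured).
`re.search` tries every starting position until one works.
The match spans [1:6] → 'rpq86'.
Captured: group 1 = '6'.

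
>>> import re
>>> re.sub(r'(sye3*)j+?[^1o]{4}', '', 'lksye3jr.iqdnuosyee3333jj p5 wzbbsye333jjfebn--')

This matches the literal 'sye', then zero or more of a literal '3' (captured); then one or more of a literal 'j' (lazy); then exactly 4 of any character except [1o].
Because the quantifier is non-greedy, it stops expanding at the earliest point where the rest of the pattern can succeed.
Matches: at [2:11] → 'sye3jr.iq'; at [33:44] → 'sye333jjfeb'.
Every occurrence is swapped for ''.

'lkdnuosyee3333jj p5 wzbbn--'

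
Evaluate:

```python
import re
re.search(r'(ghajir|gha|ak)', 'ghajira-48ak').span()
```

Alternation tries branches left to right and keeps the first one that lets the overall match succeed at that position.
`re.search` scans for the first position where the pattern succeeds.
The match spans [0:6] → 'ghajir'.
Captured: group 1 = 'ghajir'.

(0, 6)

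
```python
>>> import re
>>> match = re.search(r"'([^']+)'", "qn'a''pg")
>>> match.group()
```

"'a'"

The match spans [2:5] → "'a'".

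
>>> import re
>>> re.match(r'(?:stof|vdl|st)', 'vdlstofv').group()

'vdl'

With `match`, the pattern is implicitly anchored at the beginning.
The match spans [0:3] → 'vdl'.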